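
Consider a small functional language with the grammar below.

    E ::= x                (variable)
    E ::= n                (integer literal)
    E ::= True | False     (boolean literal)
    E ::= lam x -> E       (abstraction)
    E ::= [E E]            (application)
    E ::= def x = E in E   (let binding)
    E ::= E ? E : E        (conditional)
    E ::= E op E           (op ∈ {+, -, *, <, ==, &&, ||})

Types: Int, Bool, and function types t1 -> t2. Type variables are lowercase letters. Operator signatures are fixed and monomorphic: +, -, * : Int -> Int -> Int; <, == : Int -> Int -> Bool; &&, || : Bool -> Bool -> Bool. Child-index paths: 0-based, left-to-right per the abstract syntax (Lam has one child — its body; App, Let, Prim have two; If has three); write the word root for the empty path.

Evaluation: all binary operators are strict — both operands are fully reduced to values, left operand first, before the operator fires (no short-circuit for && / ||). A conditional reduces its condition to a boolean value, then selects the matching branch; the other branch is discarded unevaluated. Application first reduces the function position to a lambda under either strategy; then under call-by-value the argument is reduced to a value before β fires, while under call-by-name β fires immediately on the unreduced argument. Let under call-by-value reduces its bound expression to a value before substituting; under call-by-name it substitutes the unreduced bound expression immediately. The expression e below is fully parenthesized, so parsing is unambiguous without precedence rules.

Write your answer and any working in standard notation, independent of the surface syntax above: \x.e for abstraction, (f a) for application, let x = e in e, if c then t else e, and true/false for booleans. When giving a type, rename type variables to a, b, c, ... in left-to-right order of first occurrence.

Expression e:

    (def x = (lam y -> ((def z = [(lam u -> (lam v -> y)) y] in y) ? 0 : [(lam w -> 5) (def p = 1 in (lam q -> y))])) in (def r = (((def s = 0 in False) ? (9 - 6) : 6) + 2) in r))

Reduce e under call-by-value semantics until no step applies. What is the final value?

Trace:
step 0: (let x = (\y.(if (let z = ((\u.(\v.y)) y) in y) then 0 else ((\w.5) (let p = 1 in (\q.y))))) in (let r = ((if (let s = 0 in false) then (9 - 6) else 6) + 2) in r))
step 1: [let@root] (let r = ((if (let s = 0 in false) then (9 - 6) else 6) + 2) in r)
step 2: [let@0.0.0] (let r = ((if false then (9 - 6) else 6) + 2) in r)
step 3: [if@0.0] (let r = (6 + 2) in r)
step 4: [delta@0] (let r = 8 in r)
step 5: [let@root] 8

Answer: 8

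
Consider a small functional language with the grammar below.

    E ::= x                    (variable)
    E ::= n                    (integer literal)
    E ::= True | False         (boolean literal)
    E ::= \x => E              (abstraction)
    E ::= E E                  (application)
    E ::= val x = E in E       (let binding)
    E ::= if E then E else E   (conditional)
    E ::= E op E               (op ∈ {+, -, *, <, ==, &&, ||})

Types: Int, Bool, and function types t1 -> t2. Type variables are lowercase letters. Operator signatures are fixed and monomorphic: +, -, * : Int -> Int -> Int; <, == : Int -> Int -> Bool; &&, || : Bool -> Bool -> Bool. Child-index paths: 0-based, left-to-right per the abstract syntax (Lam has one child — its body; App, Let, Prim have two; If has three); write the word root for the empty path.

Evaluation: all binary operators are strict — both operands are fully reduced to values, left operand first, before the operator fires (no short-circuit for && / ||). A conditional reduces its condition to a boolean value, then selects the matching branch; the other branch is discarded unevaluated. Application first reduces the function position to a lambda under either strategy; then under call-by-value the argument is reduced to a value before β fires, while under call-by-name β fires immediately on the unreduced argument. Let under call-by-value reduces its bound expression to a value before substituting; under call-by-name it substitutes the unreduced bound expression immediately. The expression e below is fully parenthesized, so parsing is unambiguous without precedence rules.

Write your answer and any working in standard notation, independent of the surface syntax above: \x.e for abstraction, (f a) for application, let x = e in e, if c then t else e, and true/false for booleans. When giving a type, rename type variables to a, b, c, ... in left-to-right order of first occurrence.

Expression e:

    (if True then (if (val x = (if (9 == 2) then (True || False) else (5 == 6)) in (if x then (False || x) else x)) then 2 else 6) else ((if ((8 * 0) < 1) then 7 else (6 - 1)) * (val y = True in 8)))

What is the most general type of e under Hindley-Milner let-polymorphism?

Trace:
  unify Bool ~ Bool
  unify Int ~ Int
  unify Int ~ Int
  unify Bool ~ Bool
  unify Bool ~ Bool
  unify Bool ~ Bool
  unify Int ~ Int
  unify Int ~ Int
  unify Bool ~ Bool
let x : Bool
x : Bool
  unify Bool ~ Bool
  unify Bool ~ Bool
x : Bool
  unify Bool ~ Bool
x : Bool
  unify Bool ~ Bool
  unify Bool ~ Bool
  unify Int ~ Int
  unify Int ~ Int
  unify Int ~ Int
  unify Int ~ Int
  unify Int ~ Int
  unify Bool ~ Bool
  unify Int ~ Int
  unify Int ~ Int
  unify Int ~ Int
  unify Int ~ Int
let y : Bool
  unify Int ~ Int
  unify Int ~ Int

Answer: Int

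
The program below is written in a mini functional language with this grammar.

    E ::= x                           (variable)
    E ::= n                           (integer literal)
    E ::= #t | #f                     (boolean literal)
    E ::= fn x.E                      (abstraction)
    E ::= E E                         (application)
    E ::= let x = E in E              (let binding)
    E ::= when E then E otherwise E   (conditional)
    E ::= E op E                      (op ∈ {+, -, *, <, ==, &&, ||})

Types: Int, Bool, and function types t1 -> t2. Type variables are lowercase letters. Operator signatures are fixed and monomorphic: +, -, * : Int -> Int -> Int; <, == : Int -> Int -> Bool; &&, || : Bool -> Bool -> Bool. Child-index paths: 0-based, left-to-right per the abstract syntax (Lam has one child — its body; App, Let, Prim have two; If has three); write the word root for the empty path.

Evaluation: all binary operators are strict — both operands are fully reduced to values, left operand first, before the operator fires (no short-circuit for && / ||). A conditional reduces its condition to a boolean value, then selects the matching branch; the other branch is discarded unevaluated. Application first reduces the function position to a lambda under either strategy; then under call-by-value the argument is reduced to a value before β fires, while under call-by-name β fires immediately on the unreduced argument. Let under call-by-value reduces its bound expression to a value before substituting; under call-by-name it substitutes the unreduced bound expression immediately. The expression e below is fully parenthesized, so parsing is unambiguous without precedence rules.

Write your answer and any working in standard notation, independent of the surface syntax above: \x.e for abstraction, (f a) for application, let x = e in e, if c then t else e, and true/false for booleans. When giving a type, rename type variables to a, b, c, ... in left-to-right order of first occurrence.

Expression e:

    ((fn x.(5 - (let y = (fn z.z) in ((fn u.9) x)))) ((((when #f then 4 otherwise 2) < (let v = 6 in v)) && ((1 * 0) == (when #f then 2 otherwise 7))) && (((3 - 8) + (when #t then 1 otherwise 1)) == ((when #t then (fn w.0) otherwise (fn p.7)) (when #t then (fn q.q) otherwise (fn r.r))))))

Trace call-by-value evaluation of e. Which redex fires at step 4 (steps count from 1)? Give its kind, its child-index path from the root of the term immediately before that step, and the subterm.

Answer: delta at 1.0.1.0 : (1 * 0)

Derivation:
step 0: ((\x.(5 - (let y = (\z.z) in ((\u.9) x)))) ((((if false then 4 else 2) < (let v = 6 in v)) && ((1 * 0) == (if false then 2 else 7))) && (((3 - 8) + (if true then 1 else 1)) == ((if true then (\w.0) else (\p.7)) (if true then (\q.q) else (\r.r))))))
step 1: [if@1.0.0.0] ((\x.(5 - (let y = (\z.z) in ((\u.9) x)))) (((2 < (let v = 6 in v)) && ((1 * 0) == (if false then 2 else 7))) && (((3 - 8) + (if true then 1 else 1)) == ((if true then (\w.0) else (\p.7)) (if true then (\q.q) else (\r.r))))))
step 2: [let@1.0.0.1] ((\x.(5 - (let y = (\z.z) in ((\u.9) x)))) (((2 < 6) && ((1 * 0) == (if false then 2 else 7))) && (((3 - 8) + (if true then 1 else 1)) == ((if true then (\w.0) else (\p.7)) (if true then (\q.q) else (\r.r))))))
step 3: [delta@1.0.0] ((\x.(5 - (let y = (\z.z) in ((\u.9) x)))) ((true && ((1 * 0) == (if false then 2 else 7))) && (((3 - 8) + (if true then 1 else 1)) == ((if true then (\w.0) else (\p.7)) (if true then (\q.q) else (\r.r))))))
step 4: [delta@1.0.1.0] ((\x.(5 - (let y = (\z.z) in ((\u.9) x)))) ((true && (0 == (if false then 2 else 7))) && (((3 - 8) + (if true then 1 else 1)) == ((if true then (\w.0) else (\p.7)) (if true then (\q.q) else (\r.r))))))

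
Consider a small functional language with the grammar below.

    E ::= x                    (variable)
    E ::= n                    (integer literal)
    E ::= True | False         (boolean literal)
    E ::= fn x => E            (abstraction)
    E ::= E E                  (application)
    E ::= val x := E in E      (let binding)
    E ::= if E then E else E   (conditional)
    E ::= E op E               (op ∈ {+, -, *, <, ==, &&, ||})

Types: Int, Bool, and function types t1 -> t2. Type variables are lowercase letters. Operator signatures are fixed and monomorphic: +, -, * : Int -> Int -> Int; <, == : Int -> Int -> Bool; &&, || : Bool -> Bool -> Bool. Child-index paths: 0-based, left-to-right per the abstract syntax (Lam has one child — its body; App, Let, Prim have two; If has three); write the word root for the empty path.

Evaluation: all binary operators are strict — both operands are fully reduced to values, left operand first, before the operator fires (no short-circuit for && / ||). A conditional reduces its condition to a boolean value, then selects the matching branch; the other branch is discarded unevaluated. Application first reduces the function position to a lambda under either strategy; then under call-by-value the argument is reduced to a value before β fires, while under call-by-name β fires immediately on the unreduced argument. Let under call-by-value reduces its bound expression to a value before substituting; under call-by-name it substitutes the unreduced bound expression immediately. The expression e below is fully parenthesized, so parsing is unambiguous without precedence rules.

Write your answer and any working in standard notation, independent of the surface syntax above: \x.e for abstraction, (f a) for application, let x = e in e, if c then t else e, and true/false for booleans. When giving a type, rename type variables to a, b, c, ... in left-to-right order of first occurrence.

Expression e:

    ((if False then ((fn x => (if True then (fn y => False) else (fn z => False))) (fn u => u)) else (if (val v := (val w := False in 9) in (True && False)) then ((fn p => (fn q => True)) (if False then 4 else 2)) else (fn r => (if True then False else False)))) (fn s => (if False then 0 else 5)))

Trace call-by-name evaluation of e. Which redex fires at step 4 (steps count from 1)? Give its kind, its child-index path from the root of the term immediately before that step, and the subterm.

Derivation:
step 0: ((if false then ((\x.(if true then (\y.false) else (\z.false))) (\u.u)) else (if (let v = (let w = false in 9) in (true && false)) then ((\p.(\q.true)) (if false then 4 else 2)) else (\r.(if true then false else false)))) (\s.(if false then 0 else 5)))
step 1: [if@0] ((if (let v = (let w = false in 9) in (true && false)) then ((\p.(\q.true)) (if false then 4 else 2)) else (\r.(if true then false else false))) (\s.(if false then 0 else 5)))
step 2: [let@0.0] ((if (true && false) then ((\p.(\q.true)) (if false then 4 else 2)) else (\r.(if true then false else false))) (\s.(if false then 0 else 5)))
step 3: [delta@0.0] ((if false then ((\p.(\q.true)) (if false then 4 else 2)) else (\r.(if true then false else false))) (\s.(if false then 0 else 5)))
step 4: [if@0] ((\r.(if true then false else false)) (\s.(if false then 0 else 5)))

Answer: if at 0 : (if false then ((\p.(\q.true)) (if false then 4 else 2)) else (\r.(if true then false else false)))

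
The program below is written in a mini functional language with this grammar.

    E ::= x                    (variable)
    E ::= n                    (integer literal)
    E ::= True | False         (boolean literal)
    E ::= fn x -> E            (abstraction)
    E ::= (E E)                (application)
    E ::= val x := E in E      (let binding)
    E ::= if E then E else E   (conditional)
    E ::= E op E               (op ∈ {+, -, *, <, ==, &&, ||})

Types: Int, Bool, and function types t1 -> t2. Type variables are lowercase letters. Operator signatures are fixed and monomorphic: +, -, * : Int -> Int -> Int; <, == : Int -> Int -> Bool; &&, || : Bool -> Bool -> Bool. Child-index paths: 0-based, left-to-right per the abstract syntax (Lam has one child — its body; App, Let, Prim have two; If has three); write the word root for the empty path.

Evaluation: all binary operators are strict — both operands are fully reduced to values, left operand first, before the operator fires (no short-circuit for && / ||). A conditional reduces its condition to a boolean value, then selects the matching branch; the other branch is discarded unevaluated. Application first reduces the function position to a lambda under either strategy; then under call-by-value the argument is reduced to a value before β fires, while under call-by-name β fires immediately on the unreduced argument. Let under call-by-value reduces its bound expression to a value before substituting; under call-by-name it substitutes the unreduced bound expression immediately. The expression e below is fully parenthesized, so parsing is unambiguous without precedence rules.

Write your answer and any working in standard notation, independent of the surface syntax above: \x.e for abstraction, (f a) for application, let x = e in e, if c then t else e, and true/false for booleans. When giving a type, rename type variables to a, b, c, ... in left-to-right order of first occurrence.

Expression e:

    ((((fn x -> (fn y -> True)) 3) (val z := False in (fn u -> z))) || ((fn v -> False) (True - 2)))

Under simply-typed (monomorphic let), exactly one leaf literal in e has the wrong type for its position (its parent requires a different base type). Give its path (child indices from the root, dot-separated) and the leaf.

Answer: 1.1.0 : true

Working:
\y._ : b -> Bool
\x._ : a -> b -> Bool
  unify a -> b -> Bool ~ Int -> c
  unify a ~ Int
  unify b -> Bool ~ c
_ _ : b -> Bool
let z : Bool
z : Bool
\u._ : d -> Bool
  unify b -> Bool ~ (d -> Bool) -> e
  unify b ~ d -> Bool
  unify Bool ~ e
_ _ : Bool
  unify Bool ~ Bool
\v._ : f -> Bool
  unify Bool ~ Int
  FAIL: mismatch Bool ~ Int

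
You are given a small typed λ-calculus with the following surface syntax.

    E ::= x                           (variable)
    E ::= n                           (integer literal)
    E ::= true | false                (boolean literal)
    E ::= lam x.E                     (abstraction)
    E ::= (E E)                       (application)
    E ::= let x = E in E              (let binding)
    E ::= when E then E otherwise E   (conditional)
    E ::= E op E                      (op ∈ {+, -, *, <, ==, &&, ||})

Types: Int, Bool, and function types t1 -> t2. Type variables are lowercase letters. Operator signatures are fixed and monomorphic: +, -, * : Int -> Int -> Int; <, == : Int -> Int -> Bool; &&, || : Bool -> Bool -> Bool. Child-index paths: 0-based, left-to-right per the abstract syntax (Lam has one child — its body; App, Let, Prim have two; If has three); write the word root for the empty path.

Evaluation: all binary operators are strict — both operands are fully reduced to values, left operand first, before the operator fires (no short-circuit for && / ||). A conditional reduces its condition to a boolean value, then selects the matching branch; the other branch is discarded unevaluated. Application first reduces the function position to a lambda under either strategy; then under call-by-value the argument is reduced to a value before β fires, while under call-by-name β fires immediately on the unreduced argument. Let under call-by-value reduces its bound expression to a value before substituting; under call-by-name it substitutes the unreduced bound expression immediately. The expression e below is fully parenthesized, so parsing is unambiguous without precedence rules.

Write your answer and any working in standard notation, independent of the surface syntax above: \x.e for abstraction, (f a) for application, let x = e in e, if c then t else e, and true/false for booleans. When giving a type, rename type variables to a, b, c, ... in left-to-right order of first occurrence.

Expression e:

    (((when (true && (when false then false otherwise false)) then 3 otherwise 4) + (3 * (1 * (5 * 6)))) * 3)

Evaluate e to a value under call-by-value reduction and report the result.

Trace:
step 0: (((if (true && (if false then false else false)) then 3 else 4) + (3 * (1 * (5 * 6)))) * 3)
step 1: [if@0.0.0.1] (((if (true && false) then 3 else 4) + (3 * (1 * (5 * 6)))) * 3)
step 2: [delta@0.0.0] (((if false then 3 else 4) + (3 * (1 * (5 * 6)))) * 3)
step 3: [if@0.0] ((4 + (3 * (1 * (5 * 6)))) * 3)
step 4: [delta@0.1.1.1] ((4 + (3 * (1 * 30))) * 3)
step 5: [delta@0.1.1] ((4 + (3 * 30)) * 3)
step 6: [delta@0.1] ((4 + 90) * 3)
step 7: [delta@0] (94 * 3)
step 8: [delta@root] 282

Answer: 282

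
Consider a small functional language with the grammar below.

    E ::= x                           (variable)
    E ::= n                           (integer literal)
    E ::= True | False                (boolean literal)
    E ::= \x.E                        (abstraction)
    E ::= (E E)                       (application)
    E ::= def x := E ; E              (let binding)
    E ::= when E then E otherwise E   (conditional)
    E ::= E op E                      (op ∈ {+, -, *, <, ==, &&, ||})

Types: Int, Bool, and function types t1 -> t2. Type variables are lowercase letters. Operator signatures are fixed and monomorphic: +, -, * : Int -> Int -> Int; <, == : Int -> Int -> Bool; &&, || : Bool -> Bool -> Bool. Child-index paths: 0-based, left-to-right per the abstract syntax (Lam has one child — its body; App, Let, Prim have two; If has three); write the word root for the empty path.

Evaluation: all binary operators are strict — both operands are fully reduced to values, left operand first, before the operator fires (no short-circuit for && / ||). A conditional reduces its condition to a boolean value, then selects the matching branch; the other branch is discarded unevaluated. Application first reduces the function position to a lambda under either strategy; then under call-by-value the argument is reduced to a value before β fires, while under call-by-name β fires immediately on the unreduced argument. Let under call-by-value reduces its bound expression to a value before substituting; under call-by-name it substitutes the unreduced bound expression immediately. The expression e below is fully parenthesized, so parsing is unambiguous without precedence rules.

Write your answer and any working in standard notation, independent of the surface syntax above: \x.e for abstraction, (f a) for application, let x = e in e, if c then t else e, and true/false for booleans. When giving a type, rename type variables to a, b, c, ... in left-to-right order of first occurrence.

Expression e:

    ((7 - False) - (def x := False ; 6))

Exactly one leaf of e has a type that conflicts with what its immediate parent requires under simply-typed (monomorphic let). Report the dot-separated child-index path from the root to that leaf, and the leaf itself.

Answer: 0.1 : false

Derivation:
  unify Int ~ Int
  unify Bool ~ Int
  FAIL: mismatch Bool ~ Int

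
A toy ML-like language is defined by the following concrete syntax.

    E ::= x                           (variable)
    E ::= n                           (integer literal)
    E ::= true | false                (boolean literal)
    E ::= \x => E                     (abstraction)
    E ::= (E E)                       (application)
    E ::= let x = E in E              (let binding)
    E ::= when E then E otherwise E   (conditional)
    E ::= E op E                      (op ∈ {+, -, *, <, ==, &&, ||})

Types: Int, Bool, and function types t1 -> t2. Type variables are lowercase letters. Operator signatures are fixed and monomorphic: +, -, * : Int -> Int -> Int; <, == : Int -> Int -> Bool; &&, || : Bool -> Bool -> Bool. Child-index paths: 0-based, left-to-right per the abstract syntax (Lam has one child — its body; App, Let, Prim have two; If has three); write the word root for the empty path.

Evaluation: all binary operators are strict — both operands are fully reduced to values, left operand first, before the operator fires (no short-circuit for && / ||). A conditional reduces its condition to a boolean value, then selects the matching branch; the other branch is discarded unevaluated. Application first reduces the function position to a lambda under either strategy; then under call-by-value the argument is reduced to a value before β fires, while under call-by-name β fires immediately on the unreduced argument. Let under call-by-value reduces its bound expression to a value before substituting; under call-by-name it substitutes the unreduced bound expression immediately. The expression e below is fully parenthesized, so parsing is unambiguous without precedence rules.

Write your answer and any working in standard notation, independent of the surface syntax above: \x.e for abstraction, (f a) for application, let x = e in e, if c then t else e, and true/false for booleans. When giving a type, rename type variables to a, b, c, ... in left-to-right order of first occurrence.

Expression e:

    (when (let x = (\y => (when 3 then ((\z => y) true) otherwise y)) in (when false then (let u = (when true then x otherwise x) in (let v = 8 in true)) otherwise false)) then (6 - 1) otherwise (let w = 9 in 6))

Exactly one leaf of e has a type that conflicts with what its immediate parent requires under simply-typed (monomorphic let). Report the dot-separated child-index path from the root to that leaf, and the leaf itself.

Derivation:
  unify Int ~ Bool
  FAIL: mismatch Int ~ Bool

Answer: 0.0.0.0 : 3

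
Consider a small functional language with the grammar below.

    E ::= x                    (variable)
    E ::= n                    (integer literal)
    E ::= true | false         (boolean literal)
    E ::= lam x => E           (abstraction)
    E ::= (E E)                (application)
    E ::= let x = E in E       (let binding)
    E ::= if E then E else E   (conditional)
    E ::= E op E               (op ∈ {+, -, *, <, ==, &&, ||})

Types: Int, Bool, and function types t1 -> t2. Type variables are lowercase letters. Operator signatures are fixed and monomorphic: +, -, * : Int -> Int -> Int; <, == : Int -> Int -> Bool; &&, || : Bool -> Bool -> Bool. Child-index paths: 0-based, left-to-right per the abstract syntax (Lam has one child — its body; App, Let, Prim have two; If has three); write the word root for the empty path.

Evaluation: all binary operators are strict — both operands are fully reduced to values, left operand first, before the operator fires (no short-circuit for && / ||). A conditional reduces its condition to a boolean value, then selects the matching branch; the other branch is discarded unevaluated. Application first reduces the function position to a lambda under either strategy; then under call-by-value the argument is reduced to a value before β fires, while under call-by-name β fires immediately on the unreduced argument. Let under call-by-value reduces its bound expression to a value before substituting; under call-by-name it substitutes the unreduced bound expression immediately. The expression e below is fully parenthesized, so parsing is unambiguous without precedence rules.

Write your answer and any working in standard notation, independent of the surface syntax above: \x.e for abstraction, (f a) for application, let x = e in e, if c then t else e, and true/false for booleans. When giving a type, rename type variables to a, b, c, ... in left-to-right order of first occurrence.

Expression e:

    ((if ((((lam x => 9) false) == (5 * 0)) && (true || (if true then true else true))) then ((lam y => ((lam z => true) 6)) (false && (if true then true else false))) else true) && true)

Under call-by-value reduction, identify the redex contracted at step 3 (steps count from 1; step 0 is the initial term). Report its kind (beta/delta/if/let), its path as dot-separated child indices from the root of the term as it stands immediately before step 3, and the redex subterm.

Answer: delta at 0.0.0 : (9 == 0)

Working:
step 0: ((if ((((\x.9) false) == (5 * 0)) && (true || (if true then true else true))) then ((\y.((\z.true) 6)) (false && (if true then true else false))) else true) && true)
step 1: [beta@0.0.0.0] ((if ((9 == (5 * 0)) && (true || (if true then true else true))) then ((\y.((\z.true) 6)) (false && (if true then true else false))) else true) && true)
step 2: [delta@0.0.0.1] ((if ((9 == 0) && (true || (if true then true else true))) then ((\y.((\z.true) 6)) (false && (if true then true else false))) else true) && true)
step 3: [delta@0.0.0] ((if (false && (true || (if true then true else true))) then ((\y.((\z.true) 6)) (false && (if true then true else false))) else true) && true)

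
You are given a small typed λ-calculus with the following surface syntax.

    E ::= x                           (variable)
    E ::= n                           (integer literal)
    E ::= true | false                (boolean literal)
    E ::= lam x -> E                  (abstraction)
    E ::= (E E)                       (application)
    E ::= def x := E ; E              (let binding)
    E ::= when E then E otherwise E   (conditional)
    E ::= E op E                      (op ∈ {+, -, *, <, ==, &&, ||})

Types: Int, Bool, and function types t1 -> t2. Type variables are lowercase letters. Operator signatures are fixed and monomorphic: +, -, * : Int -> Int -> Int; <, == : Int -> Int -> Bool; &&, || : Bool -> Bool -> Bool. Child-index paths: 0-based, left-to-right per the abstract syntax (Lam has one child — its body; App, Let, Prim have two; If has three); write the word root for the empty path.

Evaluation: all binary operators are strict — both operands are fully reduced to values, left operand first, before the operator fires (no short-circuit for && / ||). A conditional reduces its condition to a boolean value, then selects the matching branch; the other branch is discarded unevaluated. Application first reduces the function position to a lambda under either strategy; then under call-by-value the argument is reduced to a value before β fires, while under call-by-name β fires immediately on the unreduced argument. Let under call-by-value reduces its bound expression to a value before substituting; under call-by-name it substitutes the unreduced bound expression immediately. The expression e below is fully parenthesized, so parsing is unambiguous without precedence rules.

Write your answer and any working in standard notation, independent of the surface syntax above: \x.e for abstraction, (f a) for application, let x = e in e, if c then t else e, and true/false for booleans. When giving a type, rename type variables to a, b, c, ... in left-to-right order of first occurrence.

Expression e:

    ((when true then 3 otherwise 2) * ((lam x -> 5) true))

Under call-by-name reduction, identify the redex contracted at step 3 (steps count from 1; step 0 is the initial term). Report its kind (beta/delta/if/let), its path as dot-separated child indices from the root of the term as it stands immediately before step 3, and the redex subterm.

Answer: delta at root : (3 * 5)

Trace:
step 0: ((if true then 3 else 2) * ((\x.5) true))
step 1: [if@0] (3 * ((\x.5) true))
step 2: [beta@1] (3 * 5)
step 3: [delta@root] 15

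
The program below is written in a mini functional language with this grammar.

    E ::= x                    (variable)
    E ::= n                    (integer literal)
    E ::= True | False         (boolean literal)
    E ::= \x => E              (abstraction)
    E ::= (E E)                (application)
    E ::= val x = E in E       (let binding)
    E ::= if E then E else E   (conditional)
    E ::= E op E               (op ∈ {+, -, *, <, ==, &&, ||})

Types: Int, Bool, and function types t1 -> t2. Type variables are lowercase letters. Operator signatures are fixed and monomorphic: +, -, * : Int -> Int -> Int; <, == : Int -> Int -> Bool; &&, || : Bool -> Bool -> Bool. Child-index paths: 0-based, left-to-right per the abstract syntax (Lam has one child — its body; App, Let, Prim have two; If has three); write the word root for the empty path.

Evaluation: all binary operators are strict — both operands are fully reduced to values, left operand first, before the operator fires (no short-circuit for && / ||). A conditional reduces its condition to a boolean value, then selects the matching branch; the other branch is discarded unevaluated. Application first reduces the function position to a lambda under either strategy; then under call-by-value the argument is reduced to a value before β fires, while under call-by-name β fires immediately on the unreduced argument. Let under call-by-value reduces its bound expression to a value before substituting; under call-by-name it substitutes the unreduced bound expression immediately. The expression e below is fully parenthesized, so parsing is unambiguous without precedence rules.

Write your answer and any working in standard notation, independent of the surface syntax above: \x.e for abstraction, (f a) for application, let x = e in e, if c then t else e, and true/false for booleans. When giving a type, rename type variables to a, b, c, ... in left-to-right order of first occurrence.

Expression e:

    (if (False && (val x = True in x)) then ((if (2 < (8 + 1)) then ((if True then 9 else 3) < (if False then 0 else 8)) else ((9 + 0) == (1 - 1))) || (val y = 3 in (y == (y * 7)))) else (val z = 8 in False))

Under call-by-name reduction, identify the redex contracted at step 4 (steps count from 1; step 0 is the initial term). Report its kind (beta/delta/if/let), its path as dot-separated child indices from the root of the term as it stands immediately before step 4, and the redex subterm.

Trace:
step 0: (if (false && (let x = true in x)) then ((if (2 < (8 + 1)) then ((if true then 9 else 3) < (if false then 0 else 8)) else ((9 + 0) == (1 - 1))) || (let y = 3 in (y == (y * 7)))) else (let z = 8 in false))
step 1: [let@0.1] (if (false && true) then ((if (2 < (8 + 1)) then ((if true then 9 else 3) < (if false then 0 else 8)) else ((9 + 0) == (1 - 1))) || (let y = 3 in (y == (y * 7)))) else (let z = 8 in false))
step 2: [delta@0] (if false then ((if (2 < (8 + 1)) then ((if true then 9 else 3) < (if false then 0 else 8)) else ((9 + 0) == (1 - 1))) || (let y = 3 in (y == (y * 7)))) else (let z = 8 in false))
step 3: [if@root] (let z = 8 in false)
step 4: [let@root] false

Answer: let at root : (let z = 8 in false)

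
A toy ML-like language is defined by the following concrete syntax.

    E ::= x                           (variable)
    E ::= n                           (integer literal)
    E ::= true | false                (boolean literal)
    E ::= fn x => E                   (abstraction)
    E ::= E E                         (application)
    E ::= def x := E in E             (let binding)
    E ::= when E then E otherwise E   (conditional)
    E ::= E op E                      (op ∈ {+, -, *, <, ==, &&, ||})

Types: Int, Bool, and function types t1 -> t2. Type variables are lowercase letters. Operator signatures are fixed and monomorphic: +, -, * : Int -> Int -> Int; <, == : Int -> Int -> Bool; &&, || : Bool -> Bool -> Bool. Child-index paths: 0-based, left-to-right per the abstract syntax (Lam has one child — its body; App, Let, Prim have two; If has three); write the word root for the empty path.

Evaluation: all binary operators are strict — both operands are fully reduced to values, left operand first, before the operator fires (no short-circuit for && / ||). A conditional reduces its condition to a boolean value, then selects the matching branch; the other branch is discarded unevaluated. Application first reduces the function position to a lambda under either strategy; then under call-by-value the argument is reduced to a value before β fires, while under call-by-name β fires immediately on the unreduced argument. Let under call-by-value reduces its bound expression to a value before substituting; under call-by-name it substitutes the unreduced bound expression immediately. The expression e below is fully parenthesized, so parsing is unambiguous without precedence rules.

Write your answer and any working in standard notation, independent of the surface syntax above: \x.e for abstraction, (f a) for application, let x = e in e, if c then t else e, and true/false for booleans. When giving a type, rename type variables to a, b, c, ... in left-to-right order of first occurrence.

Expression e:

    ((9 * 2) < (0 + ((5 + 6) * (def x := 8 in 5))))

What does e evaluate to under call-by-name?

Trace:
step 0: ((9 * 2) < (0 + ((5 + 6) * (let x = 8 in 5))))
step 1: [delta@0] (18 < (0 + ((5 + 6) * (let x = 8 in 5))))
step 2: [delta@1.1.0] (18 < (0 + (11 * (let x = 8 in 5))))
step 3: [let@1.1.1] (18 < (0 + (11 * 5)))
step 4: [delta@1.1] (18 < (0 + 55))
step 5: [delta@1] (18 < 55)
step 6: [delta@root] true

Answer: true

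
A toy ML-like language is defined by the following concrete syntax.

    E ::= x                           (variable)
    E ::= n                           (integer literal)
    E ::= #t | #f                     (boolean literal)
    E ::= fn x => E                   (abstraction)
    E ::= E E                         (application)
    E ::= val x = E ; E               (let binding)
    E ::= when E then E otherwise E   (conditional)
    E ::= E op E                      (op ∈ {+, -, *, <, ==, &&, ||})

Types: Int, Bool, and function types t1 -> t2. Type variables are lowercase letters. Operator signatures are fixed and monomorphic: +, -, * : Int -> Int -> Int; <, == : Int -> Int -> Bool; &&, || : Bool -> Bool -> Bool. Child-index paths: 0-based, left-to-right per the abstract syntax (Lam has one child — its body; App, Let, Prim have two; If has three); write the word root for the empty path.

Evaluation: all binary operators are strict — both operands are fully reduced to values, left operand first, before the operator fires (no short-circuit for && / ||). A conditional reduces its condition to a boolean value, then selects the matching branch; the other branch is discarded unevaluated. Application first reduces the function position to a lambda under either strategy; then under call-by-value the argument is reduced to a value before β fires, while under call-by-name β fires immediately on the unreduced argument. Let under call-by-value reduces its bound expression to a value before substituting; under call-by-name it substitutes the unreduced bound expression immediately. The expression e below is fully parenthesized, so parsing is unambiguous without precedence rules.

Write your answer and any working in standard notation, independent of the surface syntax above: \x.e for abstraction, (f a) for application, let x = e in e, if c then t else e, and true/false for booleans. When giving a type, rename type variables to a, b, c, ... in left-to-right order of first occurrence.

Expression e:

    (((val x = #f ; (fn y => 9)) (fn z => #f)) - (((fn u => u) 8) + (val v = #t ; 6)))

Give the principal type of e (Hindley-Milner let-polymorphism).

Derivation:
let x : Bool
\y._ : a -> Int
\z._ : b -> Bool
  unify a -> Int ~ (b -> Bool) -> c
  unify a ~ b -> Bool
  unify Int ~ c
_ _ : Int
  unify Int ~ Int
u : d
\u._ : d -> d
  unify d -> d ~ Int -> e
  unify d ~ Int
  unify Int ~ e
_ _ : Int
  unify Int ~ Int
let v : Bool
  unify Int ~ Int
  unify Int ~ Int

Answer: Int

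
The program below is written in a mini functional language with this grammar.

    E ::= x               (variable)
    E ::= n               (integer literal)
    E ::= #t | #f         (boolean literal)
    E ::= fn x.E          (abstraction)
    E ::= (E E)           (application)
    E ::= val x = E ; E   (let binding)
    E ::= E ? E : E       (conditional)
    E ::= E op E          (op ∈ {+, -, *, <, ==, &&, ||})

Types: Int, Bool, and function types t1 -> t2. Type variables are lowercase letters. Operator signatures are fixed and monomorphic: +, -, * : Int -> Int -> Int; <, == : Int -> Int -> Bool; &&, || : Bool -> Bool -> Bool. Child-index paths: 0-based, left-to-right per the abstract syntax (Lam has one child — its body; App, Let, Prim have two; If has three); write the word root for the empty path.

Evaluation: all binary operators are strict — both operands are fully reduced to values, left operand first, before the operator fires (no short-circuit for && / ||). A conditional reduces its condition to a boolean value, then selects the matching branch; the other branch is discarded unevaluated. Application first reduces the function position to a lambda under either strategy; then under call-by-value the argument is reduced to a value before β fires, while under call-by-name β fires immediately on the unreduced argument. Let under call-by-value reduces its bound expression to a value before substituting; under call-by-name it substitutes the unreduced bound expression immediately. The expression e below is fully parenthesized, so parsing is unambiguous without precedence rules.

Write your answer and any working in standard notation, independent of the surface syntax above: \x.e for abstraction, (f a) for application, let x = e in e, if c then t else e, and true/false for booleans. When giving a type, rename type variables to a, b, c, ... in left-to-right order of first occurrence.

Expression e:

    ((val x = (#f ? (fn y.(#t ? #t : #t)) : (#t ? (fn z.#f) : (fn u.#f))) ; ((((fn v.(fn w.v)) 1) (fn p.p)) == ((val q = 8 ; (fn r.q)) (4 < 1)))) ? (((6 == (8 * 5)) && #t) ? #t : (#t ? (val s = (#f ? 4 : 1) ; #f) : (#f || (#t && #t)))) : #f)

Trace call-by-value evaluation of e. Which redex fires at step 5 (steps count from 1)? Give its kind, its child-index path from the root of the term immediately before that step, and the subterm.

Answer: beta at 0.0 : ((\w.1) (\p.p))

Derivation:
step 0: (if (let x = (if false then (\y.(if true then true else true)) else (if true then (\z.false) else (\u.false))) in ((((\v.(\w.v)) 1) (\p.p)) == ((let q = 8 in (\r.q)) (4 < 1)))) then (if ((6 == (8 * 5)) && true) then true else (if true then (let s = (if false then 4 else 1) in false) else (false || (true && true)))) else false)
step 1: [if@0.0] (if (let x = (if true then (\z.false) else (\u.false)) in ((((\v.(\w.v)) 1) (\p.p)) == ((let q = 8 in (\r.q)) (4 < 1)))) then (if ((6 == (8 * 5)) && true) then true else (if true then (let s = (if false then 4 else 1) in false) else (false || (true && true)))) else false)
step 2: [if@0.0] (if (let x = (\z.false) in ((((\v.(\w.v)) 1) (\p.p)) == ((let q = 8 in (\r.q)) (4 < 1)))) then (if ((6 == (8 * 5)) && true) then true else (if true then (let s = (if false then 4 else 1) in false) else (false || (true && true)))) else false)
step 3: [let@0] (if ((((\v.(\w.v)) 1) (\p.p)) == ((let q = 8 in (\r.q)) (4 < 1))) then (if ((6 == (8 * 5)) && true) then true else (if true then (let s = (if false then 4 else 1) in false) else (false || (true && true)))) else false)
step 4: [beta@0.0.0] (if (((\w.1) (\p.p)) == ((let q = 8 in (\r.q)) (4 < 1))) then (if ((6 == (8 * 5)) && true) then true else (if true then (let s = (if false then 4 else 1) in false) else (false || (true && true)))) else false)
step 5: [beta@0.0] (if (1 == ((let q = 8 in (\r.q)) (4 < 1))) then (if ((6 == (8 * 5)) && true) then true else (if true then (let s = (if false then 4 else 1) in false) else (false || (true && true)))) else false)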